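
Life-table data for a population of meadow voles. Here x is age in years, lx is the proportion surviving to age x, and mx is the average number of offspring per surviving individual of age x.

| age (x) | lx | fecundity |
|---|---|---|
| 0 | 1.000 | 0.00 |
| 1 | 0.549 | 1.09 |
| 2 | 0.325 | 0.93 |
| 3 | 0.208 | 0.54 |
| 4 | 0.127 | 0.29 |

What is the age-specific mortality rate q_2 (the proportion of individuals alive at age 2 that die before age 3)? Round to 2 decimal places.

q_2 = (l_2 − l_3) / l_2 = (0.325 − 0.208) / 0.325
     = 0.117 / 0.325 = 0.36 → 0.36

0.36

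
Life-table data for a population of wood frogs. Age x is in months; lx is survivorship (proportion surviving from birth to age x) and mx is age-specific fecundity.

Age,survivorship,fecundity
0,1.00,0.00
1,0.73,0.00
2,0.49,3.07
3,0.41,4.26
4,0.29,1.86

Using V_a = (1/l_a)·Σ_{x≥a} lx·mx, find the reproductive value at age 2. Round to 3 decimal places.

lx·mx for x ≥ 2: 1.5043, 1.7466, 0.5394 → sum = 3.7903
V_2 = 3.7903 / l_2 = 3.7903 / 0.49 = 7.735306… → 7.735

7.735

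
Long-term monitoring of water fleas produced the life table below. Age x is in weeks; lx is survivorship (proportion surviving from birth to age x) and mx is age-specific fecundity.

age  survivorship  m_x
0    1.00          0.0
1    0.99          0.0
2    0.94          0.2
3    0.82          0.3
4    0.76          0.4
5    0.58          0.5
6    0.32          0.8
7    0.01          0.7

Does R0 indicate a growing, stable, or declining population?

R0 = Σ lx·mx = 0 + 0 + 0.188 + 0.246 + 0.304 + 0.29 + 0.256 + 0.007 = 1.291
R0 > 1, so the population is growing.

growing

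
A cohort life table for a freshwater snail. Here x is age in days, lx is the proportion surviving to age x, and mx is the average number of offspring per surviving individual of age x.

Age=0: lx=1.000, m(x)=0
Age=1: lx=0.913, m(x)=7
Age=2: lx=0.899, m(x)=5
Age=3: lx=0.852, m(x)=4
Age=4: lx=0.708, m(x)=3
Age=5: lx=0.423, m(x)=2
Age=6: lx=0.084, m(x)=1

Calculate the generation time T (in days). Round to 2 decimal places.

lx·mx: 0, 6.391, 4.495, 3.408, 2.124, 0.846, 0.084 → R0 = 17.348
x·lx·mx: 0, 6.391, 8.99, 10.224, 8.496, 4.23, 0.504 → Σ = 38.835
T = 38.835 / 17.348 = 2.238587… → 2.24

2.24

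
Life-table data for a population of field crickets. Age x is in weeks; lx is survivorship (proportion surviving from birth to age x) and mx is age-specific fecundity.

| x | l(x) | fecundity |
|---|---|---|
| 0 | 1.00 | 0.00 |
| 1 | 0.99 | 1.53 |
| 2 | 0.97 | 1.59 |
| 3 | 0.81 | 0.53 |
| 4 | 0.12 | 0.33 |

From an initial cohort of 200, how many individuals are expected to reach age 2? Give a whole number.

194

Expected survivors = N0 · l_2 = 200 × 0.97 = 194 → 194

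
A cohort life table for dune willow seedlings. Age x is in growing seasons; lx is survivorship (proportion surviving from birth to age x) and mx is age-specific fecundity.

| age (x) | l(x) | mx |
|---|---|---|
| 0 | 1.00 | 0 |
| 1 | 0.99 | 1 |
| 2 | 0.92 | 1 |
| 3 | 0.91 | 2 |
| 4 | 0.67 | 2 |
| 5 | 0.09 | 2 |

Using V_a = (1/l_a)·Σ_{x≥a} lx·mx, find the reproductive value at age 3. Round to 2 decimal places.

lx·mx for x ≥ 3: 1.82, 1.34, 0.18 → sum = 3.34
V_3 = 3.34 / l_3 = 3.34 / 0.91 = 3.67033… → 3.67

3.67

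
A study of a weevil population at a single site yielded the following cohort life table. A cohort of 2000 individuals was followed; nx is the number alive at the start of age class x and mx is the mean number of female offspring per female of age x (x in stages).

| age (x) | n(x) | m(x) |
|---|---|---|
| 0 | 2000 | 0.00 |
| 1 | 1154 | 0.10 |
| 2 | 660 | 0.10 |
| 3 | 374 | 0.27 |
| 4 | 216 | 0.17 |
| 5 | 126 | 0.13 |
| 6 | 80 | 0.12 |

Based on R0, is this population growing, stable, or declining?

declining

lx = nx/n0 = nx/2000: 1, 0.577, 0.33, 0.187, 0.108, 0.063, 0.04
R0 = Σ lx·mx = 0 + 0.0577 + 0.033 + 0.05049 + 0.01836 + 0.00819 + 0.0048 = 0.17254
R0 < 1, so the population is declining.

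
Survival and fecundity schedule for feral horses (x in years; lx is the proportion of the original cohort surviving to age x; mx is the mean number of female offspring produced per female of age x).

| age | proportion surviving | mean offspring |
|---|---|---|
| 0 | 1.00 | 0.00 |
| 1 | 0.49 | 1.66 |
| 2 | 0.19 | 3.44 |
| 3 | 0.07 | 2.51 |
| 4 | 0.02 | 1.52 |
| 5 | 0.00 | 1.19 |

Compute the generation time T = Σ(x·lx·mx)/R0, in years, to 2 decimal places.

1.66

lx·mx: 0, 0.8134, 0.6536, 0.1757, 0.0304, 0 → R0 = 1.6731
x·lx·mx: 0, 0.8134, 1.3072, 0.5271, 0.1216, 0 → Σ = 2.7693
T = 2.7693 / 1.6731 = 1.655191… → 1.66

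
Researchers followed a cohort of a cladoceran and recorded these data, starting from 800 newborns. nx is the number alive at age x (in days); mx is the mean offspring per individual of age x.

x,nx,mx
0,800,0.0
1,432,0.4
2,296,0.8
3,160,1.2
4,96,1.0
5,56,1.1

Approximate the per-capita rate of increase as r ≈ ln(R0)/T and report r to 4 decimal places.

lx = nx/n0 = nx/800: 1, 0.54, 0.37, 0.2, 0.12, 0.07
R0 = Σ lx·mx = 0 + 0.216 + 0.296 + 0.24 + 0.12 + 0.077 = 0.949
Σ x·lx·mx = 2.393; T = 2.393/0.949 = 2.5216…
r ≈ ln(R0)/T = ln(0.949)/2.5216… = -0.020759… → -0.0208

-0.0208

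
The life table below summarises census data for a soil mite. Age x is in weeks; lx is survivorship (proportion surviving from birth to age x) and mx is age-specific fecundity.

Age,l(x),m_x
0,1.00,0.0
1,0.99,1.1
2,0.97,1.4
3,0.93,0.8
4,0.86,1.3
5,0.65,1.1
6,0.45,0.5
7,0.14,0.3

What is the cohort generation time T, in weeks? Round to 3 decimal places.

2.973

lx·mx: 0, 1.089, 1.358, 0.744, 1.118, 0.715, 0.225, 0.042 → R0 = 5.291
x·lx·mx: 0, 1.089, 2.716, 2.232, 4.472, 3.575, 1.35, 0.294 → Σ = 15.728
T = 15.728 / 5.291 = 2.972595… → 2.973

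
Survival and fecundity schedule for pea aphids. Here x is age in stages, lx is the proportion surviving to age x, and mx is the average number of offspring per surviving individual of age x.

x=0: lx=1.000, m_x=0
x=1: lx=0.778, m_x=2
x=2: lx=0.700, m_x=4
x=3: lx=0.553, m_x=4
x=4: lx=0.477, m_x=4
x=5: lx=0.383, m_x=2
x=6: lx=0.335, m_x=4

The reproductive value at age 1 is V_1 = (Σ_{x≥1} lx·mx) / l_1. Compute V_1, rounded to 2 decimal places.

lx·mx for x ≥ 1: 1.556, 2.8, 2.212, 1.908, 0.766, 1.34 → sum = 10.582
V_1 = 10.582 / l_1 = 10.582 / 0.778 = 13.601542… → 13.60

13.60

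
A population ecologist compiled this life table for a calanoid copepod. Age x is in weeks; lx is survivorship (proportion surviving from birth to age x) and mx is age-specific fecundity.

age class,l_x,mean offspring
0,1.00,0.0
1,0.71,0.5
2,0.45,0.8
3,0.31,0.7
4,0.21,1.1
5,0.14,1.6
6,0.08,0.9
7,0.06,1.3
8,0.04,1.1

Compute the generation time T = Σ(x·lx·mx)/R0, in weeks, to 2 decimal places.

3.23

lx·mx: 0, 0.355, 0.36, 0.217, 0.231, 0.224, 0.072, 0.078, 0.044 → R0 = 1.581
x·lx·mx: 0, 0.355, 0.72, 0.651, 0.924, 1.12, 0.432, 0.546, 0.352 → Σ = 5.1
T = 5.1 / 1.581 = 3.225806… → 3.23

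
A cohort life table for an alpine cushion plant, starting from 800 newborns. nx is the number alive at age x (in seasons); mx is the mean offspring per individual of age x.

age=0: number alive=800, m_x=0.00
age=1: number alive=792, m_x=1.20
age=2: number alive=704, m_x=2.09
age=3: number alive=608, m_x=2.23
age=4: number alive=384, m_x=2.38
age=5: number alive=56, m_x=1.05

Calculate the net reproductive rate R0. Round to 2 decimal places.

5.94

lx = nx/n0 = nx/800: 1, 0.99, 0.88, 0.76, 0.48, 0.07
lx·mx by age: 0, 1.188, 1.8392, 1.6948, 1.1424, 0.0735
R0 = Σ lx·mx = 5.9379 → 5.94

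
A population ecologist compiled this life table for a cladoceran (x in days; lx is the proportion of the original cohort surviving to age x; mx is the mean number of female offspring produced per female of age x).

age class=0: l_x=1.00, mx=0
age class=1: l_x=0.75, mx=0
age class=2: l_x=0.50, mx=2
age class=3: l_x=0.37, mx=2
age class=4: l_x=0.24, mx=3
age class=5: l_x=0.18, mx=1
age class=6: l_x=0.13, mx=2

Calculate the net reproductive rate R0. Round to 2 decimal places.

2.90

lx·mx by age: 0, 0, 1, 0.74, 0.72, 0.18, 0.26
R0 = Σ lx·mx = 2.9 → 2.90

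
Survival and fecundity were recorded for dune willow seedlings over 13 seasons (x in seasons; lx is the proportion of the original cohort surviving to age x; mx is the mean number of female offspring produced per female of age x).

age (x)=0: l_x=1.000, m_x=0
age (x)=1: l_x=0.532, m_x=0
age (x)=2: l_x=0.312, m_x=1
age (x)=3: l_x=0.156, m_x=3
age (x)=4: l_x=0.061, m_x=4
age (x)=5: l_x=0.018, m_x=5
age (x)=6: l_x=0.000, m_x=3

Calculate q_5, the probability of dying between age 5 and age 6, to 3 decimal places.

q_5 = (l_5 − l_6) / l_5 = (0.018 − 0) / 0.018
     = 0.018 / 0.018 = 1 → 1.000

1.000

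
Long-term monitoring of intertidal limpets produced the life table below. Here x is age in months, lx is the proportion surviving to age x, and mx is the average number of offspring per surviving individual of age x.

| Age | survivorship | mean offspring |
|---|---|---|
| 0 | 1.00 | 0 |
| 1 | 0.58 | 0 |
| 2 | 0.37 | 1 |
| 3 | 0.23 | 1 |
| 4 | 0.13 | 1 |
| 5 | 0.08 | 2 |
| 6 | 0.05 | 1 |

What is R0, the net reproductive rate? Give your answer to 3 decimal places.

0.940

lx·mx by age: 0, 0, 0.37, 0.23, 0.13, 0.16, 0.05
R0 = Σ lx·mx = 0.94 → 0.940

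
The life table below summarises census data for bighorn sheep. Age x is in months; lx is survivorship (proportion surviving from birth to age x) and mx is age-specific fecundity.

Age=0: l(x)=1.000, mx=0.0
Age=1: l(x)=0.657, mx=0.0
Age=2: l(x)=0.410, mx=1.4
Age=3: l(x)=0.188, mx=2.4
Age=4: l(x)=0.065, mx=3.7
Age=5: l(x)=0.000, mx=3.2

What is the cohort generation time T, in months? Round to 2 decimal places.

lx·mx: 0, 0, 0.574, 0.4512, 0.2405, 0 → R0 = 1.2657
x·lx·mx: 0, 0, 1.148, 1.3536, 0.962, 0 → Σ = 3.4636
T = 3.4636 / 1.2657 = 2.736509… → 2.74

2.74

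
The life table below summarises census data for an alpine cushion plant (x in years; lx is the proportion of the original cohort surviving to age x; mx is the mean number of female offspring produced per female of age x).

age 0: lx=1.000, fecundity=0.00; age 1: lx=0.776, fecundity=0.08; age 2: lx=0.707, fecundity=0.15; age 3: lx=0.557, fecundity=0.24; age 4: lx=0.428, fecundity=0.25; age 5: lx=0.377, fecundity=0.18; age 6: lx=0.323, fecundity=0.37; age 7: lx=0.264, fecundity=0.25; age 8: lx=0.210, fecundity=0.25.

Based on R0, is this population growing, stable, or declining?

declining

R0 = Σ lx·mx = 0 + 0.06208 + 0.10605 + 0.13368 + 0.107 + 0.06786 + 0.11951 + 0.066 + 0.0525 = 0.71468
R0 < 1, so the population is declining.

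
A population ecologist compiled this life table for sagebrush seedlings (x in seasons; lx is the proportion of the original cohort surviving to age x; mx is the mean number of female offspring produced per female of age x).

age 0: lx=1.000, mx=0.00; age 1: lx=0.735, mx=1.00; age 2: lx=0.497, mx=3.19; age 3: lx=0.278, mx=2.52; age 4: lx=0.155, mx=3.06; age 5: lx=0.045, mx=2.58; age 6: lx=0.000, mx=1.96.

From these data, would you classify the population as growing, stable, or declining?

R0 = Σ lx·mx = 0 + 0.735 + 1.58543 + 0.70056 + 0.4743 + 0.1161 + 0 = 3.61139
R0 > 1, so the population is growing.

growing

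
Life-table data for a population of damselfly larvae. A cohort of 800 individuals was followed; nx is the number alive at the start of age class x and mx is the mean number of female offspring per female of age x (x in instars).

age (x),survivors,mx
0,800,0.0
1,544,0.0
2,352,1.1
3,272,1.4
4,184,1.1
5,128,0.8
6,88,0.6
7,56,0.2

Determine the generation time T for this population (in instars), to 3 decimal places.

lx = nx/n0 = nx/800: 1, 0.68, 0.44, 0.34, 0.23, 0.16, 0.11, 0.07
lx·mx: 0, 0, 0.484, 0.476, 0.253, 0.128, 0.066, 0.014 → R0 = 1.421
x·lx·mx: 0, 0, 0.968, 1.428, 1.012, 0.64, 0.396, 0.098 → Σ = 4.542
T = 4.542 / 1.421 = 3.196341… → 3.196

3.196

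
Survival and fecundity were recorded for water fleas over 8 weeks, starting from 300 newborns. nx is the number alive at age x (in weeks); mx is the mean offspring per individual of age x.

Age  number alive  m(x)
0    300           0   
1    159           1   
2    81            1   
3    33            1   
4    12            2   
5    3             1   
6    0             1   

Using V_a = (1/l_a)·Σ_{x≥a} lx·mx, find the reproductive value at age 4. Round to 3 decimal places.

2.250

lx = nx/n0 = nx/300: 1, 0.53, 0.27, 0.11, 0.04, 0.01, 0
lx·mx for x ≥ 4: 0.08, 0.01, 0 → sum = 0.09
V_4 = 0.09 / l_4 = 0.09 / 0.04 = 2.25 → 2.250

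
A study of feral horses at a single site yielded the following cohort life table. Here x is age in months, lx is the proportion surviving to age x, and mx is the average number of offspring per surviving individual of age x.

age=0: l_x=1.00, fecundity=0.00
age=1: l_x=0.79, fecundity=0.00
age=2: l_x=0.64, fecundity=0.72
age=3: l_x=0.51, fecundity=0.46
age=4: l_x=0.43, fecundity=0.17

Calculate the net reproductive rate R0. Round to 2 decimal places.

0.77

lx·mx by age: 0, 0, 0.4608, 0.2346, 0.0731
R0 = Σ lx·mx = 0.7685 → 0.77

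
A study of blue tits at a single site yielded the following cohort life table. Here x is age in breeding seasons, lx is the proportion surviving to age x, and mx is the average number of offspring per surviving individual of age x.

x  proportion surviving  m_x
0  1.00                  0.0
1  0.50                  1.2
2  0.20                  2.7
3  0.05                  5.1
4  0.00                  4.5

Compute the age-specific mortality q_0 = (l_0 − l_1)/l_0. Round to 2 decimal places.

q_0 = (l_0 − l_1) / l_0 = (1 − 0.5) / 1
     = 0.5 / 1 = 0.5 → 0.50

0.50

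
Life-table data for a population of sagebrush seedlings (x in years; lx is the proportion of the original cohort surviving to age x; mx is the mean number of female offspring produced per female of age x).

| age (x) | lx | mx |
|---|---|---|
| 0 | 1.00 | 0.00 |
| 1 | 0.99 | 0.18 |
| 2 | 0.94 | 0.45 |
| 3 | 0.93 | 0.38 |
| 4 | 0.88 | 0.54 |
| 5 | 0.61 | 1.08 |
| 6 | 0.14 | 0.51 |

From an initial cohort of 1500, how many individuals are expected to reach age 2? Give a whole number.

1410

Expected survivors = N0 · l_2 = 1500 × 0.94 = 1410 → 1410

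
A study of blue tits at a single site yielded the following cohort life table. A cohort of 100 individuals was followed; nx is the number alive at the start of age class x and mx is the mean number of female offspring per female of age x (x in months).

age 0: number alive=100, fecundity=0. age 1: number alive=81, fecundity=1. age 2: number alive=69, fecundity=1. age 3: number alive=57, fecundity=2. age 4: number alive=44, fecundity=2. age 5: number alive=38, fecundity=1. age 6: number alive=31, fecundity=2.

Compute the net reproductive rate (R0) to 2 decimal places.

lx = nx/n0 = nx/100: 1, 0.81, 0.69, 0.57, 0.44, 0.38, 0.31
lx·mx by age: 0, 0.81, 0.69, 1.14, 0.88, 0.38, 0.62
R0 = Σ lx·mx = 4.52 → 4.52

4.52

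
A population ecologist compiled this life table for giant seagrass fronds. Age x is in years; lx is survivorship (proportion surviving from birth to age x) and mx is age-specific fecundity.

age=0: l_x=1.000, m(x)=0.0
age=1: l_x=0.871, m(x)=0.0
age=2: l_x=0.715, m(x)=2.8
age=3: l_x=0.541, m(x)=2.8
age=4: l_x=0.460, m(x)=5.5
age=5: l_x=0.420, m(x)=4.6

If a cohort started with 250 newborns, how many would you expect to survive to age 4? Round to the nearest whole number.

Expected survivors = N0 · l_4 = 250 × 0.460 = 115 → 115

115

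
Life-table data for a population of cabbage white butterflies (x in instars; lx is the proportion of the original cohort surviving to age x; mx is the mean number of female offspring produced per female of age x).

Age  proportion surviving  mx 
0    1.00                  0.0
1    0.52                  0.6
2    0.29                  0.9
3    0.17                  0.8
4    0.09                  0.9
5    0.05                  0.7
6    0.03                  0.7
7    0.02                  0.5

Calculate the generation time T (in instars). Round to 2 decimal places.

2.26

lx·mx: 0, 0.312, 0.261, 0.136, 0.081, 0.035, 0.021, 0.01 → R0 = 0.856
x·lx·mx: 0, 0.312, 0.522, 0.408, 0.324, 0.175, 0.126, 0.07 → Σ = 1.937
T = 1.937 / 0.856 = 2.26285… → 2.26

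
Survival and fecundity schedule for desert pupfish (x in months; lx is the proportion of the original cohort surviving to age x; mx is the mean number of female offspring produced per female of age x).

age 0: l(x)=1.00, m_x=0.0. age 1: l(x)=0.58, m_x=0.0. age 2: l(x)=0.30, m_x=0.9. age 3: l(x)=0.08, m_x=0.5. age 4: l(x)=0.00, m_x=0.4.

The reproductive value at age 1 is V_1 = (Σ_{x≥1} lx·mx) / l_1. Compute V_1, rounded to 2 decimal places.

0.53

lx·mx for x ≥ 1: 0, 0.27, 0.04, 0 → sum = 0.31
V_1 = 0.31 / l_1 = 0.31 / 0.58 = 0.534483… → 0.53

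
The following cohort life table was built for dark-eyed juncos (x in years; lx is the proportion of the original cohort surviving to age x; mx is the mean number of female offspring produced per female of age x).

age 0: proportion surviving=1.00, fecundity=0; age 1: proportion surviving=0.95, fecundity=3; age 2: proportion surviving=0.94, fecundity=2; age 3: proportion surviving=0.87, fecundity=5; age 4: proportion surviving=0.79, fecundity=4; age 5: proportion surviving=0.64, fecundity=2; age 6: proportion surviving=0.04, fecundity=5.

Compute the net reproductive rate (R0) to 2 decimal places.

lx·mx by age: 0, 2.85, 1.88, 4.35, 3.16, 1.28, 0.2
R0 = Σ lx·mx = 13.72 → 13.72

13.72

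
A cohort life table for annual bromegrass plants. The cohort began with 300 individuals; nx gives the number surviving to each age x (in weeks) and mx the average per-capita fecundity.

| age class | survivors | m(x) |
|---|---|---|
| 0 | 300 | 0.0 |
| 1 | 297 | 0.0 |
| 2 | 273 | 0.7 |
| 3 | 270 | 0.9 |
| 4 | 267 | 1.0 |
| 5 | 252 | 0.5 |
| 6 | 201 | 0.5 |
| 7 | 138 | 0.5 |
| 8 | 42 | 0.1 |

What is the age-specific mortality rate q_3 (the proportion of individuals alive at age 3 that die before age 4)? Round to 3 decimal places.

0.011

lx = nx/n0 = nx/300: 1, 0.99, 0.91, 0.9, 0.89, 0.84, 0.67, 0.46, 0.14
q_3 = (l_3 − l_4) / l_3 = (0.9 − 0.89) / 0.9
     = 0.01 / 0.9 = 0.011111… → 0.011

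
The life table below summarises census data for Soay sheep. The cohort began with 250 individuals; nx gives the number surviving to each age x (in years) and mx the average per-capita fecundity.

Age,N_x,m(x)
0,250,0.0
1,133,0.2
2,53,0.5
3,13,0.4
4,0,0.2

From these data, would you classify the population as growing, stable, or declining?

declining

lx = nx/n0 = nx/250: 1, 0.532, 0.212, 0.052, 0
R0 = Σ lx·mx = 0 + 0.1064 + 0.106 + 0.0208 + 0 = 0.2332
R0 < 1, so the population is declining.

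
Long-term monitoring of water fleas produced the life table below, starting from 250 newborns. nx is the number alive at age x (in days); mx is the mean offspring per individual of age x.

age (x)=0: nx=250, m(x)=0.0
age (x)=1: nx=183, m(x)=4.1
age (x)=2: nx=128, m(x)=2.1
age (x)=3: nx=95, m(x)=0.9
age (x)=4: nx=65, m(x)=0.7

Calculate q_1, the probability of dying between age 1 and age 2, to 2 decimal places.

0.30

lx = nx/n0 = nx/250: 1, 0.732, 0.512, 0.38, 0.26
q_1 = (l_1 − l_2) / l_1 = (0.732 − 0.512) / 0.732
     = 0.22 / 0.732 = 0.300546… → 0.30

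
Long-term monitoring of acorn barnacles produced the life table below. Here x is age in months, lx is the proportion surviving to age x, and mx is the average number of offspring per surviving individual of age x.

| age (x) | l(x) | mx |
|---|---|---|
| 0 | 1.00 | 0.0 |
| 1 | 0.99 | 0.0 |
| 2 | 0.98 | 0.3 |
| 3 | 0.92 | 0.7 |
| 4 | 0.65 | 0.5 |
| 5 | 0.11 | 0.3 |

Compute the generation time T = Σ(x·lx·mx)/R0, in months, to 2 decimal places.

lx·mx: 0, 0, 0.294, 0.644, 0.325, 0.033 → R0 = 1.296
x·lx·mx: 0, 0, 0.588, 1.932, 1.3, 0.165 → Σ = 3.985
T = 3.985 / 1.296 = 3.074846… → 3.07

3.07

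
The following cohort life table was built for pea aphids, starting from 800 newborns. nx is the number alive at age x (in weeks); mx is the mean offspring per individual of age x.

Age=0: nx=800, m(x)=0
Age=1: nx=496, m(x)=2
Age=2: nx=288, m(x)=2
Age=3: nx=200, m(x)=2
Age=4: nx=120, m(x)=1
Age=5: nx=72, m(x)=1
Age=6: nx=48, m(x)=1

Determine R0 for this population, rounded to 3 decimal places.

lx = nx/n0 = nx/800: 1, 0.62, 0.36, 0.25, 0.15, 0.09, 0.06
lx·mx by age: 0, 1.24, 0.72, 0.5, 0.15, 0.09, 0.06
R0 = Σ lx·mx = 2.76 → 2.760

2.760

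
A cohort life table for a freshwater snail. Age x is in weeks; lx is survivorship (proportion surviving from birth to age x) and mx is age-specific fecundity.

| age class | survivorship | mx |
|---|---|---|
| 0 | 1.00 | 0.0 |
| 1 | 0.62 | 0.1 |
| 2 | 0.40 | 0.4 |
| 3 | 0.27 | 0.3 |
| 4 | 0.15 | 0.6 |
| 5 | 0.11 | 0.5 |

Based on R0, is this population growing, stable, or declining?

R0 = Σ lx·mx = 0 + 0.062 + 0.16 + 0.081 + 0.09 + 0.055 = 0.448
R0 < 1, so the population is declining.

declining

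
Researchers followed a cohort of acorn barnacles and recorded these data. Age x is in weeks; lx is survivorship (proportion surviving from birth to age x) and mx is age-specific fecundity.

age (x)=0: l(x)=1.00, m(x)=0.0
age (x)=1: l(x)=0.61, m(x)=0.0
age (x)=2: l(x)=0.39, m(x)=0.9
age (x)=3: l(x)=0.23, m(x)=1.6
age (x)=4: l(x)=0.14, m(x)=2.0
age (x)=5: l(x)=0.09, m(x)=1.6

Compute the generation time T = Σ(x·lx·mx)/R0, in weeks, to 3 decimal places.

3.190

lx·mx: 0, 0, 0.351, 0.368, 0.28, 0.144 → R0 = 1.143
x·lx·mx: 0, 0, 0.702, 1.104, 1.12, 0.72 → Σ = 3.646
T = 3.646 / 1.143 = 3.189851… → 3.190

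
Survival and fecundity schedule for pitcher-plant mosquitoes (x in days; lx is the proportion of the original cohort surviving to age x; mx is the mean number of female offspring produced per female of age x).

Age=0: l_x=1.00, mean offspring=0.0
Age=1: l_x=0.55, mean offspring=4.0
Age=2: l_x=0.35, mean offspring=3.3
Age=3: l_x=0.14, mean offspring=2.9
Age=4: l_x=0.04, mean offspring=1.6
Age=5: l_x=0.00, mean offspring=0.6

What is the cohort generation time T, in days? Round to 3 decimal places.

1.564

lx·mx: 0, 2.2, 1.155, 0.406, 0.064, 0 → R0 = 3.825
x·lx·mx: 0, 2.2, 2.31, 1.218, 0.256, 0 → Σ = 5.984
T = 5.984 / 3.825 = 1.564444… → 1.564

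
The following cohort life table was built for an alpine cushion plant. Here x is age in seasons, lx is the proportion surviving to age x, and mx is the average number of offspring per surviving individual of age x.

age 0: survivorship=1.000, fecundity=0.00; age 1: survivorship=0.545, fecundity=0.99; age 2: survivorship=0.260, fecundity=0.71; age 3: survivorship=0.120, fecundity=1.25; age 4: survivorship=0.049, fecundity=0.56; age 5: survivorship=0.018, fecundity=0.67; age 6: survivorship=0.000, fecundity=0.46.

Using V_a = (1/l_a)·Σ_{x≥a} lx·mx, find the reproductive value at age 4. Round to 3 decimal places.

lx·mx for x ≥ 4: 0.02744, 0.01206, 0 → sum = 0.0395
V_4 = 0.0395 / l_4 = 0.0395 / 0.049 = 0.806122… → 0.806

0.806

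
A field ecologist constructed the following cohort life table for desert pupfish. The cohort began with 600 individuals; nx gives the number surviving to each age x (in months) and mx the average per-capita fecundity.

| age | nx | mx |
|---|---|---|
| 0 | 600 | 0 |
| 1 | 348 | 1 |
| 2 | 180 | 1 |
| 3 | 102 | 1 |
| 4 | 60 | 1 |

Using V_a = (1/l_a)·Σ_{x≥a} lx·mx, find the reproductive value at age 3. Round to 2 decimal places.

lx = nx/n0 = nx/600: 1, 0.58, 0.3, 0.17, 0.1
lx·mx for x ≥ 3: 0.17, 0.1 → sum = 0.27
V_3 = 0.27 / l_3 = 0.27 / 0.17 = 1.588235… → 1.59

1.59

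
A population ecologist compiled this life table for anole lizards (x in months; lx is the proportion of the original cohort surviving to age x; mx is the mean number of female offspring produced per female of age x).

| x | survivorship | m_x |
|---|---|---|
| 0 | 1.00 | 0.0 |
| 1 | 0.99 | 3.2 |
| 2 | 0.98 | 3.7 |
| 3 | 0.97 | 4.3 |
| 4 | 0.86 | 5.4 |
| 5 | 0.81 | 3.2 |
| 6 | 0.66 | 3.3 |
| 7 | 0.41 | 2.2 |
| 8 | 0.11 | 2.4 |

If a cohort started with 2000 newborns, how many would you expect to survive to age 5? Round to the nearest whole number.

Expected survivors = N0 · l_5 = 2000 × 0.81 = 1620 → 1620

1620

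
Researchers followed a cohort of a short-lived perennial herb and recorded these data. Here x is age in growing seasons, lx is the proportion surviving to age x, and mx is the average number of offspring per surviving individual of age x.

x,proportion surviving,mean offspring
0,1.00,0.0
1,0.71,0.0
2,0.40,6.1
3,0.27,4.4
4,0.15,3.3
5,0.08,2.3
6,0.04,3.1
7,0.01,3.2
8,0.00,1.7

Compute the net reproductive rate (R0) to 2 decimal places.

4.46

lx·mx by age: 0, 0, 2.44, 1.188, 0.495, 0.184, 0.124, 0.032, 0
R0 = Σ lx·mx = 4.463 → 4.46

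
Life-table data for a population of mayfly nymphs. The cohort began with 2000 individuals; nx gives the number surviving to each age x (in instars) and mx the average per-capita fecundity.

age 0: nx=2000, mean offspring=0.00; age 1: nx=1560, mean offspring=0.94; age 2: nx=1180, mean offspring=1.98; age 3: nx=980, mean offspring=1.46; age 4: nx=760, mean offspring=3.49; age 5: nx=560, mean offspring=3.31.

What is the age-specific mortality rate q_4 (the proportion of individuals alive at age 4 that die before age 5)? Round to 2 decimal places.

0.26

lx = nx/n0 = nx/2000: 1, 0.78, 0.59, 0.49, 0.38, 0.28
q_4 = (l_4 − l_5) / l_4 = (0.38 − 0.28) / 0.38
     = 0.1 / 0.38 = 0.263158… → 0.26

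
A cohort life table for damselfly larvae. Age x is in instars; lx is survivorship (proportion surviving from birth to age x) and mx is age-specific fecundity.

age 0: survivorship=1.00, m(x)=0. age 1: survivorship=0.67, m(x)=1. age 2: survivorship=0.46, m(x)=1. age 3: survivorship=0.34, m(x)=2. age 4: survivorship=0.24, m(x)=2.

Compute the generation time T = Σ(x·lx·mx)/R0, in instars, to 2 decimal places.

lx·mx: 0, 0.67, 0.46, 0.68, 0.48 → R0 = 2.29
x·lx·mx: 0, 0.67, 0.92, 2.04, 1.92 → Σ = 5.55
T = 5.55 / 2.29 = 2.423581… → 2.42

2.42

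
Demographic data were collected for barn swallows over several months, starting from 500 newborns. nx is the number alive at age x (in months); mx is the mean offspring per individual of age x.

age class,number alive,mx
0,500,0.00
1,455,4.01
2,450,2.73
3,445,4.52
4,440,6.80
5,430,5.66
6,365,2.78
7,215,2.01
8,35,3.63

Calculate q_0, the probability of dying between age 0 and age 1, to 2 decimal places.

lx = nx/n0 = nx/500: 1, 0.91, 0.9, 0.89, 0.88, 0.86, 0.73, 0.43, 0.07
q_0 = (l_0 − l_1) / l_0 = (1 − 0.91) / 1
     = 0.09 / 1 = 0.09 → 0.09

0.09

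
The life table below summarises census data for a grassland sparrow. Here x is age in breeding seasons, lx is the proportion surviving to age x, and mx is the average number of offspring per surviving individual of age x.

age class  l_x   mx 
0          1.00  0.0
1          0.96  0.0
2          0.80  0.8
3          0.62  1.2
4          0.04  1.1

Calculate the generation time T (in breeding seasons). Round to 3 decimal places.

lx·mx: 0, 0, 0.64, 0.744, 0.044 → R0 = 1.428
x·lx·mx: 0, 0, 1.28, 2.232, 0.176 → Σ = 3.688
T = 3.688 / 1.428 = 2.582633… → 2.583

2.583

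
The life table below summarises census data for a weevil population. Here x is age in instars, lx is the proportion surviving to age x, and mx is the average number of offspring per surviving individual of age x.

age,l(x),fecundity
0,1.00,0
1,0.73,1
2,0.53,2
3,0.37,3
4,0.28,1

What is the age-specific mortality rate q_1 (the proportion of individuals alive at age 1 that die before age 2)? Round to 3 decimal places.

q_1 = (l_1 − l_2) / l_1 = (0.73 − 0.53) / 0.73
     = 0.2 / 0.73 = 0.273973… → 0.274

0.274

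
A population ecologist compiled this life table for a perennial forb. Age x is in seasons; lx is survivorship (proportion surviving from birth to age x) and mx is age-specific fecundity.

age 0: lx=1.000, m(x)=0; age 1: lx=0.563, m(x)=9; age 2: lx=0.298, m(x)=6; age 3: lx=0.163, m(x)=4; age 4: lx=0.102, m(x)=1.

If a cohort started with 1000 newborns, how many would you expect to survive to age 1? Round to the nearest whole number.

563

Expected survivors = N0 · l_1 = 1000 × 0.563 = 563 → 563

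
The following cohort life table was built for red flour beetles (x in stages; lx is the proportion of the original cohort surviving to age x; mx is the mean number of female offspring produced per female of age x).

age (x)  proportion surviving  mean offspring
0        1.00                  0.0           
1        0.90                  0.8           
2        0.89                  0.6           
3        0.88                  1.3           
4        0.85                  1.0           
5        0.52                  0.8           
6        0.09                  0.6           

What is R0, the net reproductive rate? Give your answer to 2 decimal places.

lx·mx by age: 0, 0.72, 0.534, 1.144, 0.85, 0.416, 0.054
R0 = Σ lx·mx = 3.718 → 3.72

3.72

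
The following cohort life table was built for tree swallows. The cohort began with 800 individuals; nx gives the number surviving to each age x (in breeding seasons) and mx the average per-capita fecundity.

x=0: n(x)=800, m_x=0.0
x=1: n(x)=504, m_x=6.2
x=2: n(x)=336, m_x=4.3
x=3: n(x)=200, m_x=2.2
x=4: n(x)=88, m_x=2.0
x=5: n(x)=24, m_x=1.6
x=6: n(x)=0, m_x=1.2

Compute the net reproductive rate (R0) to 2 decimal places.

6.53

lx = nx/n0 = nx/800: 1, 0.63, 0.42, 0.25, 0.11, 0.03, 0
lx·mx by age: 0, 3.906, 1.806, 0.55, 0.22, 0.048, 0
R0 = Σ lx·mx = 6.53 → 6.53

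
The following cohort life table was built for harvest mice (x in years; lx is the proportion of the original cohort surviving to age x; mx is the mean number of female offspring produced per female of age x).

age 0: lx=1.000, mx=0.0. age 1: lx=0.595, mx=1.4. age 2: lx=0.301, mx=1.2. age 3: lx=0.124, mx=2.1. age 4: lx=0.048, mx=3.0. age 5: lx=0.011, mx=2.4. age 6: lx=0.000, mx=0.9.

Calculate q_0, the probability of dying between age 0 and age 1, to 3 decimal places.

0.405

q_0 = (l_0 − l_1) / l_0 = (1 − 0.595) / 1
     = 0.405 / 1 = 0.405 → 0.405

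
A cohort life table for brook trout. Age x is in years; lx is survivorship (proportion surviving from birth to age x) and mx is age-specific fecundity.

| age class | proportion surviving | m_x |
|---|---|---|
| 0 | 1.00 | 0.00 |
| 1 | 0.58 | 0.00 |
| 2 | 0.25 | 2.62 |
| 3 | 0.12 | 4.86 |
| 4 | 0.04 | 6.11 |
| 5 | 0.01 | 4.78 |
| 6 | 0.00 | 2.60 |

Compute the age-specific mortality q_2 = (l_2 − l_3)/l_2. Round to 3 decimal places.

q_2 = (l_2 − l_3) / l_2 = (0.25 − 0.12) / 0.25
     = 0.13 / 0.25 = 0.52 → 0.520

0.520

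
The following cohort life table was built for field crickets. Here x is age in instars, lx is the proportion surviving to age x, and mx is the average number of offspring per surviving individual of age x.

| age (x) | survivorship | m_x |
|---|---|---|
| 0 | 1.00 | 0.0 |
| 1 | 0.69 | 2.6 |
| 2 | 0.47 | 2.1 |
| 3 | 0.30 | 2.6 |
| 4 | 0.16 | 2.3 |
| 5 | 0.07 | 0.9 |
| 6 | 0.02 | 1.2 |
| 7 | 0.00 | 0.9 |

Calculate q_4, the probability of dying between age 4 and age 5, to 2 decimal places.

q_4 = (l_4 − l_5) / l_4 = (0.16 − 0.07) / 0.16
     = 0.09 / 0.16 = 0.5625 → 0.56

0.56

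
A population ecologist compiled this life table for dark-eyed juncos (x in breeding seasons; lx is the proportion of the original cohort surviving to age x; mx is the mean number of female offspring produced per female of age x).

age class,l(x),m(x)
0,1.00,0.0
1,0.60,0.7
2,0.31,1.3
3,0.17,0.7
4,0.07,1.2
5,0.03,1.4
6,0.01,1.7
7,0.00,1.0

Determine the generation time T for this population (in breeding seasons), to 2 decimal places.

lx·mx: 0, 0.42, 0.403, 0.119, 0.084, 0.042, 0.017, 0 → R0 = 1.085
x·lx·mx: 0, 0.42, 0.806, 0.357, 0.336, 0.21, 0.102, 0 → Σ = 2.231
T = 2.231 / 1.085 = 2.056221… → 2.06

2.06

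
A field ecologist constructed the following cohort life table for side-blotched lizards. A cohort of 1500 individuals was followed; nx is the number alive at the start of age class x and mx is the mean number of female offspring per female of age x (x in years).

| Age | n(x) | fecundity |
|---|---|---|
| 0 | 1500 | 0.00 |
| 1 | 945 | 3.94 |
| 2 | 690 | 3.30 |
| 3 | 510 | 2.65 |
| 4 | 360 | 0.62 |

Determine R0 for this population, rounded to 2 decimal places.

lx = nx/n0 = nx/1500: 1, 0.63, 0.46, 0.34, 0.24
lx·mx by age: 0, 2.4822, 1.518, 0.901, 0.1488
R0 = Σ lx·mx = 5.05 → 5.05

5.05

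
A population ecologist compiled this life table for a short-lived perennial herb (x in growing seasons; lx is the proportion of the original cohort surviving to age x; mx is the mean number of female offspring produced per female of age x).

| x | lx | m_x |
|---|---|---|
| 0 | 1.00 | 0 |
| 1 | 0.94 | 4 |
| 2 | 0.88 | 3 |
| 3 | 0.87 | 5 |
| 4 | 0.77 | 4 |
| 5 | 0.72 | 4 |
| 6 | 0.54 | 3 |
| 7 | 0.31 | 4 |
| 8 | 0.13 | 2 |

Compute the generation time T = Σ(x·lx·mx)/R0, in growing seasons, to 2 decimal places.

lx·mx: 0, 3.76, 2.64, 4.35, 3.08, 2.88, 1.62, 1.24, 0.26 → R0 = 19.83
x·lx·mx: 0, 3.76, 5.28, 13.05, 12.32, 14.4, 9.72, 8.68, 2.08 → Σ = 69.29
T = 69.29 / 19.83 = 3.494201… → 3.49

3.49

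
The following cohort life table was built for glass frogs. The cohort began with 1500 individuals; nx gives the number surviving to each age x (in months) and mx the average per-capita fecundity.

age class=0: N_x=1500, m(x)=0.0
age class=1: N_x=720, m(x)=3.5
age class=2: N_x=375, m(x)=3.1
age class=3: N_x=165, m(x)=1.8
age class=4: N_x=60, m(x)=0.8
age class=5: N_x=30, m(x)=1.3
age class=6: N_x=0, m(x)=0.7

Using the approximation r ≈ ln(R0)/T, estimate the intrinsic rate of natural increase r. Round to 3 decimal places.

lx = nx/n0 = nx/1500: 1, 0.48, 0.25, 0.11, 0.04, 0.02, 0
R0 = Σ lx·mx = 0 + 1.68 + 0.775 + 0.198 + 0.032 + 0.026 + 0 = 2.711
Σ x·lx·mx = 4.082; T = 4.082/2.711 = 1.50572…
r ≈ ln(R0)/T = ln(2.711)/1.50572… = 0.66235… → 0.662

0.662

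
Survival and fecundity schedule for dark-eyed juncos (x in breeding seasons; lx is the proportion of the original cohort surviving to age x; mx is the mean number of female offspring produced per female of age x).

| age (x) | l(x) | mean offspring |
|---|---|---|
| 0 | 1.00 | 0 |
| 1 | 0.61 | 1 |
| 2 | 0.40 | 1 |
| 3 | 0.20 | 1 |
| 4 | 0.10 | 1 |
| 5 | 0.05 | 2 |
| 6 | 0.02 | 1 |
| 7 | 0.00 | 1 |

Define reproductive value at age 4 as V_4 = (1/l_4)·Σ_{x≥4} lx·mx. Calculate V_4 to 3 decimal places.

2.200

lx·mx for x ≥ 4: 0.1, 0.1, 0.02, 0 → sum = 0.22
V_4 = 0.22 / l_4 = 0.22 / 0.1 = 2.2 → 2.200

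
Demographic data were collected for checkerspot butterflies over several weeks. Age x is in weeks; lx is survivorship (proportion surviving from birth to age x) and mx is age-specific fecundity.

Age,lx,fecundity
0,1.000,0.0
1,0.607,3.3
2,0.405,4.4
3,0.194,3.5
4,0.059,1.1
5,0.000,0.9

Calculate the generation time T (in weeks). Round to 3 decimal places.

lx·mx: 0, 2.0031, 1.782, 0.679, 0.0649, 0 → R0 = 4.529
x·lx·mx: 0, 2.0031, 3.564, 2.037, 0.2596, 0 → Σ = 7.8637
T = 7.8637 / 4.529 = 1.736299… → 1.736

1.736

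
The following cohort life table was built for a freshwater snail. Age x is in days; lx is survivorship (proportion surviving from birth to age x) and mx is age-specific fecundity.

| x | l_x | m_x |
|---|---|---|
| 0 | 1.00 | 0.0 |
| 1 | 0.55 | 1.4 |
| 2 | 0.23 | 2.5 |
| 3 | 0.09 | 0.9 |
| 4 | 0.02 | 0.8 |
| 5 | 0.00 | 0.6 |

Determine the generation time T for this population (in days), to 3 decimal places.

1.544

lx·mx: 0, 0.77, 0.575, 0.081, 0.016, 0 → R0 = 1.442
x·lx·mx: 0, 0.77, 1.15, 0.243, 0.064, 0 → Σ = 2.227
T = 2.227 / 1.442 = 1.544383… → 1.544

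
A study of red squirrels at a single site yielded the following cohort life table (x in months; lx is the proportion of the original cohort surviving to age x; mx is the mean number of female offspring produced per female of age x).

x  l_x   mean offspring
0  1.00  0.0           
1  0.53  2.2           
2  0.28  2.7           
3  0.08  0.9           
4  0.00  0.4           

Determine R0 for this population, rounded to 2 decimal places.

1.99

lx·mx by age: 0, 1.166, 0.756, 0.072, 0
R0 = Σ lx·mx = 1.994 → 1.99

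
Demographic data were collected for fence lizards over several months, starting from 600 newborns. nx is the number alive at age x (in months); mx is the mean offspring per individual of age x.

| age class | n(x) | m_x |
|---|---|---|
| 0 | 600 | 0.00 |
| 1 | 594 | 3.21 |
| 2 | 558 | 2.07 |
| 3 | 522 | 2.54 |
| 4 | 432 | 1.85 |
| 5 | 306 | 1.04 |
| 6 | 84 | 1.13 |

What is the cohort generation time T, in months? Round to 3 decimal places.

lx = nx/n0 = nx/600: 1, 0.99, 0.93, 0.87, 0.72, 0.51, 0.14
lx·mx: 0, 3.1779, 1.9251, 2.2098, 1.332, 0.5304, 0.1582 → R0 = 9.3334
x·lx·mx: 0, 3.1779, 3.8502, 6.6294, 5.328, 2.652, 0.9492 → Σ = 22.5867
T = 22.5867 / 9.3334 = 2.419986… → 2.420

2.420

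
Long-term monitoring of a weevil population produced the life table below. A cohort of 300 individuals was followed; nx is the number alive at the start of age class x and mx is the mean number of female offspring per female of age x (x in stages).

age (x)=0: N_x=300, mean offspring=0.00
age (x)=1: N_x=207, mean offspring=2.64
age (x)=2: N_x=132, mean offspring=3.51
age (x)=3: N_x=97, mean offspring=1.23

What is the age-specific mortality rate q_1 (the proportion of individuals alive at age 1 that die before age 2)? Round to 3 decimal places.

lx = nx/n0 = nx/300: 1, 0.69, 0.44, 0.32333…
q_1 = (l_1 − l_2) / l_1 = (0.69 − 0.44) / 0.69
     = 0.25 / 0.69 = 0.362319… → 0.362

0.362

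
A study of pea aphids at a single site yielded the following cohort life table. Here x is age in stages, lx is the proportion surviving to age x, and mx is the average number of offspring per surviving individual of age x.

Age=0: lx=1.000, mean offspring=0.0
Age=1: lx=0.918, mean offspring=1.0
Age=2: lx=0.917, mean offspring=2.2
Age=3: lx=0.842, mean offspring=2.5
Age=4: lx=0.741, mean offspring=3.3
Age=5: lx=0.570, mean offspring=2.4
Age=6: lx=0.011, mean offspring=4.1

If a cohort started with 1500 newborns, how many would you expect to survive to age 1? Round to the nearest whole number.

1377

Expected survivors = N0 · l_1 = 1500 × 0.918 = 1377 → 1377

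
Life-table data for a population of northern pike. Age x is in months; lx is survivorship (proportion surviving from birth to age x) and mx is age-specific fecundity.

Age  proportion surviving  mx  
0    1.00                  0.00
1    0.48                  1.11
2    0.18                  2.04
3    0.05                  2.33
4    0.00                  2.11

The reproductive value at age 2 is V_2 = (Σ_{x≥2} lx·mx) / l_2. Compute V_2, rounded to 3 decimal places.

2.687

lx·mx for x ≥ 2: 0.3672, 0.1165, 0 → sum = 0.4837
V_2 = 0.4837 / l_2 = 0.4837 / 0.18 = 2.687222… → 2.687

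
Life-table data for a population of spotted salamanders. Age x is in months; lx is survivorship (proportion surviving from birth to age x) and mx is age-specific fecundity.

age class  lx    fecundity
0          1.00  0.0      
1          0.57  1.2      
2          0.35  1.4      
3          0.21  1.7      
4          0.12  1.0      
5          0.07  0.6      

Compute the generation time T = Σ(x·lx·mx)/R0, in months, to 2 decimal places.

2.02

lx·mx: 0, 0.684, 0.49, 0.357, 0.12, 0.042 → R0 = 1.693
x·lx·mx: 0, 0.684, 0.98, 1.071, 0.48, 0.21 → Σ = 3.425
T = 3.425 / 1.693 = 2.023036… → 2.02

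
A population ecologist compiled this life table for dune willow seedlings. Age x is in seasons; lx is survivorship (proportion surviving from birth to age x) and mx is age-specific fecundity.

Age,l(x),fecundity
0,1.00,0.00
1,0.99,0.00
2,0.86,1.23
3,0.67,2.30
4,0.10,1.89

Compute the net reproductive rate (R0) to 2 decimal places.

lx·mx by age: 0, 0, 1.0578, 1.541, 0.189
R0 = Σ lx·mx = 2.7878 → 2.79

2.79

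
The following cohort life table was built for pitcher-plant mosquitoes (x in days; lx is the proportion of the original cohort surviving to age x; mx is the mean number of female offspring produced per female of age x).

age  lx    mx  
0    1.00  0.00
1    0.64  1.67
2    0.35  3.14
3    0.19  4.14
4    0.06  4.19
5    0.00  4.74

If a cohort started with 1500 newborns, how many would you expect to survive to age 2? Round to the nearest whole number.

525

Expected survivors = N0 · l_2 = 1500 × 0.35 = 525 → 525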